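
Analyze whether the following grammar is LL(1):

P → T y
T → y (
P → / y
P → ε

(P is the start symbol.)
A grammar is LL(1) if for each non-terminal N with multiple productions, the predict sets of those productions are pairwise disjoint, where PREDICT(N → α) = (FIRST(α) \ {ε}) ∪ (FOLLOW(N) if α ⇒* ε).

Relevant sets:
  FIRST(T) = { 'y' }
  FOLLOW(P) = { $ }

For P:
  PREDICT(P → T y) = { 'y' }
  PREDICT(P → '/' y) = { '/' }
  PREDICT(P → ε) = { $ }
T has a single production, so nothing to check there.

All predict sets are disjoint. The grammar IS LL(1).

Answer: Yes, the grammar is LL(1).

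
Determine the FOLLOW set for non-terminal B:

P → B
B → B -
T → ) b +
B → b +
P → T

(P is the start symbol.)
In P → B: B is at the end, add FOLLOW(P)
In B → B -: B is followed by '-', add FIRST('-') \ {ε} = { '-' }

The FOLLOW sets referred to above (computed the same way, to a fixed point):
  FOLLOW(P) = { $ }

Taking the union: FOLLOW(B) = { $, '-' }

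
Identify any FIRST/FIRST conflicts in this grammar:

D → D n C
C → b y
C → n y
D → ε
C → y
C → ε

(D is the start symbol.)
A FIRST/FIRST conflict occurs when two productions N → α and N → β for the same non-terminal have FIRST(α) ∩ FIRST(β) ≠ ∅ (with ε ∈ FIRST of a nullable right-hand side, so two nullable alternatives also conflict).

FIRST sets of the non-terminals at (or reachable through a nullable prefix from) the front of some alternative:
  FIRST(D) = { 'n', ε }

Productions for D:
  D → D n C: FIRST = { 'n' }
  D → ε: FIRST = { ε }
Productions for C:
  C → b y: FIRST = { 'b' }
  C → n y: FIRST = { 'n' }
  C → y: FIRST = { 'y' }
  C → ε: FIRST = { ε }

All alternatives of each non-terminal have pairwise disjoint FIRST sets.

Answer: No FIRST/FIRST conflicts.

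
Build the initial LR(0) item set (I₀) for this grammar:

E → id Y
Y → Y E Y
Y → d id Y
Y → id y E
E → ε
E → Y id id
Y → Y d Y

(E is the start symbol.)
{ [E → . Y id id], [E → . id Y], [E → .], [E' → . E], [Y → . Y E Y], [Y → . Y d Y], [Y → . d id Y], [Y → . id y E] }

First, augment the grammar with E' → E
I₀ = CLOSURE({ [E' → . E] }):
  [E' → . E] has the dot before E: add [E → . id Y], [E → .], [E → . Y id id]
  [E → . Y id id] has the dot before Y: add [Y → . Y E Y], [Y → . d id Y], [Y → . id y E], [Y → . Y d Y]
No further items can be added.

I₀ = { [E → . Y id id], [E → . id Y], [E → .], [E' → . E], [Y → . Y E Y], [Y → . Y d Y], [Y → . d id Y], [Y → . id y E] }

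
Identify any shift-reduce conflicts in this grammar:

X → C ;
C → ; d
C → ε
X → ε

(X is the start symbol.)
Yes — I0: [C → .] vs [C → . ; d]

A shift-reduce conflict occurs when an LR(0) state has both:
  - a complete (reduce) item [A → α .] (dot at the end), and
  - a shift item [B → β . c γ] (dot before a terminal).

Augment with X' → X and build the canonical LR(0) collection (I0 = CLOSURE({[X' → . X]}), then GOTO on every symbol after a dot until no new states appear). It has 6 states:
  I0: { [C → . ; d], [C → .], [X → . C ;], [X → .], [X' → . X] }  — shift, 2 reduces
  I1: { [C → ; . d] }  — shift
  I2: { [X → C . ;] }  — shift
  I3: { [X' → X .] }  — accept
  I4: { [X → C ; .] }  — reduce
  I5: { [C → ; d .] }  — reduce

I0 contains reduce items [C → .], [X → .] and shift item [C → . ; d] — shift-reduce conflict.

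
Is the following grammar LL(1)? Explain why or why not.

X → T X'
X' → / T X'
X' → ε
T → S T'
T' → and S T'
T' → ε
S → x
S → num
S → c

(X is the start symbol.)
Relevant sets:
  FOLLOW(X') = { $ }
  FOLLOW(T') = { $, '/' }

For X':
  PREDICT(X' → '/' T X') = { '/' }
  PREDICT(X' → ε) = { $ }
For T':
  PREDICT(T' → and S T') = { 'and' }
  PREDICT(T' → ε) = { $, '/' }
For S:
  PREDICT(S → x) = { 'x' }
  PREDICT(S → num) = { 'num' }
  PREDICT(S → c) = { 'c' }
X, T have a single production, so nothing to check there.

All predict sets are disjoint. The grammar IS LL(1).

Answer: Yes, the grammar is LL(1).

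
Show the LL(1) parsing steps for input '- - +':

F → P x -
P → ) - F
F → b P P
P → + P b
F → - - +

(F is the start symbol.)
LL(1) parsing maintains a stack (initially the start symbol over $) and the input. At each step: if the stack top is a terminal, match it against the current input token; if it is a non-terminal N, replace it with the RHS of M[N, lookahead] (the unique production whose predict set contains the lookahead).

Stack is shown with the top on the left.

Stack    Input    Action
------------------------
F $      - - + $  output F → - - +
- - + $  - - + $  match '-'
- + $    - + $    match '-'
+ $      + $      match '+'
$        $        accept

The string is accepted.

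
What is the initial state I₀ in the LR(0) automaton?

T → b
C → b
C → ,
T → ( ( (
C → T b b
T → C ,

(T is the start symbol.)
First, augment the grammar with T' → T
I₀ = CLOSURE({ [T' → . T] }):
  [T' → . T] has the dot before T: add [T → . b], [T → . ( ( (], [T → . C ,]
  [T → . C ,] has the dot before C: add [C → . b], [C → . ,], [C → . T b b]
No further items can be added.

I₀ = { [C → . ,], [C → . T b b], [C → . b], [T → . ( ( (], [T → . C ,], [T → . b], [T' → . T] }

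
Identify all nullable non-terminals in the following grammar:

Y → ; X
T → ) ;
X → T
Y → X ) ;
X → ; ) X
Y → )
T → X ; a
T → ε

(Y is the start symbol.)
{ 'T', 'X' }

ε-productions: T → ε
So T is immediately nullable.
X → T: every symbol on the right is nullable, so X is nullable too.
No further non-terminal can be added: every production for the remaining non-terminals contains a terminal or a non-nullable non-terminal.
Nullable = { 'T', 'X' }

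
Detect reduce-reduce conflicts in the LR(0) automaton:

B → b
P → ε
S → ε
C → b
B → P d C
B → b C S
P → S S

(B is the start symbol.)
Yes — I0: [P → .] vs [S → .]

A reduce-reduce conflict occurs when an LR(0) state has two complete items [A → α .] and [B → β .] — both call for a reduction, and with no lookahead the parser cannot choose between them.

Augment with B' → B and build the canonical LR(0) collection (I0 = CLOSURE({[B' → . B]}), then GOTO on every symbol after a dot until no new states appear). It has 11 states:
  I0: { [B → . P d C], [B → . b C S], [B → . b], [B' → . B], [P → . S S], [P → .], [S → .] }  — shift, 2 reduces
  I1: { [B' → B .] }  — accept
  I2: { [B → P . d C] }  — shift
  I3: { [P → S . S], [S → .] }  — reduce
  I4: { [B → b . C S], [B → b .], [C → . b] }  — shift, reduce
  I5: { [B → b C . S], [S → .] }  — reduce
  I6: { [C → b .] }  — reduce
  I7: { [B → b C S .] }  — reduce
  I8: { [P → S S .] }  — reduce
  I9: { [B → P d . C], [C → . b] }  — shift
  I10: { [B → P d C .] }  — reduce

I0 contains complete items [P → .], [S → .] — reduce-reduce conflict.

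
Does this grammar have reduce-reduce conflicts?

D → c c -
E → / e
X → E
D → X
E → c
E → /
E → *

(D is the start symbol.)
Augment with D' → D and build the canonical LR(0) collection (I0 = CLOSURE({[D' → . D]}), then GOTO on every symbol after a dot until no new states appear). It has 10 states:
  I0: { [D → . X], [D → . c c -], [D' → . D], [E → . *], [E → . / e], [E → . /], [E → . c], [X → . E] }  — shift
  I1: { [E → * .] }  — reduce
  I2: { [E → / . e], [E → / .] }  — shift, reduce
  I3: { [D' → D .] }  — accept
  I4: { [X → E .] }  — reduce
  I5: { [D → X .] }  — reduce
  I6: { [D → c . c -], [E → c .] }  — shift, reduce
  I7: { [D → c c . -] }  — shift
  I8: { [D → c c - .] }  — reduce
  I9: { [E → / e .] }  — reduce

No state contains more than one complete item.

Answer: No reduce-reduce conflicts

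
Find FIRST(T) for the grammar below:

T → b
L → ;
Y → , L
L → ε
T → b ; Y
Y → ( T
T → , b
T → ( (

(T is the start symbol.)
From T → b:
  - b is a terminal: add 'b' and stop
From T → b ; Y:
  - b is a terminal: add 'b' and stop
From T → , b:
  - ',' is a terminal: add ',' and stop
From T → ( (:
  - '(' is a terminal: add '(' and stop

Collecting: FIRST(T) = { '(', ',', 'b' }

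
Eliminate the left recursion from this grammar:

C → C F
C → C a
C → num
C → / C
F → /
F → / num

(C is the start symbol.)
C → num C'
C → / C C'
C' → F C'
C' → a C'
C' → ε
F → /
F → / num

C is directly left-recursive. The standard transformation for
  A → A α₁ | ... | A α_m | β₁ | ... | β_n
is
  A  → β₁ A' | ... | β_n A'
  A' → α₁ A' | ... | α_m A' | ε

C → num becomes C → num C'
C → / C becomes C → / C C'
C → C F becomes C' → F C'
C → C a becomes C' → a C'
Add C' → ε

Productions for other non-terminals are unchanged:
  F → /
  F → / num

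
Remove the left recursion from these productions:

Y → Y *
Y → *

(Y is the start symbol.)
Y → * Y'
Y' → * Y'
Y' → ε

Y is directly left-recursive. The standard transformation for
  A → A α₁ | ... | A α_m | β₁ | ... | β_n
is
  A  → β₁ A' | ... | β_n A'
  A' → α₁ A' | ... | α_m A' | ε

Y → * becomes Y → * Y'
Y → Y * becomes Y' → * Y'
Add Y' → ε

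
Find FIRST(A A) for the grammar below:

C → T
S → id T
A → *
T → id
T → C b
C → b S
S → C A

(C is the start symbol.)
{ '*' }

FIRST sets of the non-terminals involved (from the grammar, by fixed-point iteration):
  FIRST(A) = { '*' }

To compute FIRST(A A), process the symbols left to right:
Symbol A is a non-terminal. Add FIRST(A) \ {ε} = { '*' }
A is not nullable (ε ∉ FIRST(A)), so stop here.
FIRST(A A) = { '*' }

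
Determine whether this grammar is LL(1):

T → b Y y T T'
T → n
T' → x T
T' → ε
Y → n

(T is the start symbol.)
A grammar is LL(1) if for each non-terminal N with multiple productions, the predict sets of those productions are pairwise disjoint, where PREDICT(N → α) = (FIRST(α) \ {ε}) ∪ (FOLLOW(N) if α ⇒* ε).

Relevant sets:
  FOLLOW(T') = { $, 'x' }

For T:
  PREDICT(T → b Y y T T') = { 'b' }
  PREDICT(T → n) = { 'n' }
For T':
  PREDICT(T' → x T) = { 'x' }
  PREDICT(T' → ε) = { $, 'x' }
Y has a single production, so nothing to check there.

Conflict found: Predict set conflict for T': { 'x' }
The grammar is NOT LL(1).

Answer: No. Predict set conflict for T': { 'x' }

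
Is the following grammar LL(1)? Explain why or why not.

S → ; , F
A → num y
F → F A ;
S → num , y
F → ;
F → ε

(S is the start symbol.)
No. Predict set conflict for F: { ';' }

A grammar is LL(1) if for each non-terminal N with multiple productions, the predict sets of those productions are pairwise disjoint, where PREDICT(N → α) = (FIRST(α) \ {ε}) ∪ (FOLLOW(N) if α ⇒* ε).

Relevant sets:
  FIRST(F) = { ';', 'num', ε }
  FIRST(A) = { 'num' }
  FOLLOW(F) = { $, 'num' }

For S:
  PREDICT(S → ';' ',' F) = { ';' }
  PREDICT(S → num ',' y) = { 'num' }
For F:
  PREDICT(F → F A ';') = { ';', 'num' }
  PREDICT(F → ';') = { ';' }
  PREDICT(F → ε) = { $, 'num' }
A has a single production, so nothing to check there.

Conflict found: Predict set conflict for F: { ';' }
The grammar is NOT LL(1).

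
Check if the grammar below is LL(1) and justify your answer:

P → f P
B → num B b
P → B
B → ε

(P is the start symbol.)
Yes, the grammar is LL(1).

A grammar is LL(1) if for each non-terminal N with multiple productions, the predict sets of those productions are pairwise disjoint, where PREDICT(N → α) = (FIRST(α) \ {ε}) ∪ (FOLLOW(N) if α ⇒* ε).

Relevant sets:
  FIRST(B) = { 'num', ε }
  FOLLOW(P) = { $ }
  FOLLOW(B) = { $, 'b' }

For P:
  PREDICT(P → f P) = { 'f' }
  PREDICT(P → B) = { $, 'num' }
For B:
  PREDICT(B → num B b) = { 'num' }
  PREDICT(B → ε) = { $, 'b' }

All predict sets are disjoint. The grammar IS LL(1).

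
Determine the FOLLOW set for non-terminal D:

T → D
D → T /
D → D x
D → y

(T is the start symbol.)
To compute FOLLOW(D), find every occurrence of D on a right-hand side N → α D β: add FIRST(β) \ {ε}, and if β is empty or nullable also add FOLLOW(N). Iterate to a fixed point.

In T → D: D is at the end, add FOLLOW(T)
In D → D x: D is followed by x, add FIRST(x) \ {ε} = { 'x' }

The FOLLOW sets referred to above (computed the same way, to a fixed point):
  FOLLOW(T) = { $, '/' }

Taking the union: FOLLOW(D) = { $, '/', 'x' }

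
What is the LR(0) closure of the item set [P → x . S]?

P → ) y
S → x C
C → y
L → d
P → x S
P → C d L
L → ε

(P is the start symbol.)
{ [P → x . S], [S → . x C] }

Start with: [P → x . S]
  [P → x . S] has the dot before S: add [S → . x C]
No further items can be added.

CLOSURE = { [P → x . S], [S → . x C] }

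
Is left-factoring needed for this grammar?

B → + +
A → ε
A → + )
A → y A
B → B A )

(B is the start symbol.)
Left-factoring is needed when two productions for the same non-terminal
share a common prefix on the right-hand side.

Productions for B:
  B → + +
  B → B A )
Productions for A:
  A → ε
  A → + )
  A → y A

No common prefixes found.

Answer: No, left-factoring is not needed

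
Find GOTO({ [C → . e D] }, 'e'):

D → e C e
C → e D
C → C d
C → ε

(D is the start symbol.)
GOTO(I, 'e') = CLOSURE({ [A → αX.β] : [A → α.Xβ] ∈ I, X = 'e' })

Items with dot before 'e', with the dot advanced:
  [C → . e D] → [C → e . D]
Closure of the advanced items:
  [C → e . D] has the dot before D: add [D → . e C e]

GOTO = { [C → e . D], [D → . e C e] }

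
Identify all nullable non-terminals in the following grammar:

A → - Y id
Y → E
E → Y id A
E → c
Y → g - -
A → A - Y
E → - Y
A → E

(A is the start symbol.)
There are no ε-productions, so no non-terminal can derive ε.
No non-terminals are nullable.

Answer: None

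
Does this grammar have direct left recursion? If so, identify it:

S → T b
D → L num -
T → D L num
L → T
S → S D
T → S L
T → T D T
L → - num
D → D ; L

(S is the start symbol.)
Direct left recursion occurs when N → N α for some non-terminal N (the right-hand side begins with the left-hand side itself).

S → T b: starts with T
D → L num -: starts with L
T → D L num: starts with D
L → T: starts with T
S → S D: LEFT RECURSIVE (starts with S)
T → S L: starts with S
T → T D T: LEFT RECURSIVE (starts with T)
L → - num: starts with '-'
D → D ; L: LEFT RECURSIVE (starts with D)

The grammar has direct left recursion on: S, T, D.

Answer: Yes, S, T, D are left-recursive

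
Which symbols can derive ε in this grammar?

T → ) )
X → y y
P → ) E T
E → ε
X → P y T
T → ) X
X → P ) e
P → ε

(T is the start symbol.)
A non-terminal is nullable if it can derive ε (the empty string): either it has an ε-production, or it has a production whose right-hand side consists entirely of nullable non-terminals.

ε-productions: E → ε, P → ε
So E, P are immediately nullable.
No further non-terminal can be added: every production for the remaining non-terminals contains a terminal or a non-nullable non-terminal.
Nullable = { 'E', 'P' }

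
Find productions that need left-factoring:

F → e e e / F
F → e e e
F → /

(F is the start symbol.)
Yes, F has productions with common prefix 'e e e'

Left-factoring is needed when two productions for the same non-terminal
share a common prefix on the right-hand side.

Productions for F:
  F → e e e / F
  F → e e e
  F → /

Found common prefix 'e e e' in productions for F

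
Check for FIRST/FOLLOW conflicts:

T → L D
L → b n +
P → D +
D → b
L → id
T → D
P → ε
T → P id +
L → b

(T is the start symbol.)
A FIRST/FOLLOW conflict occurs when a non-terminal N has a nullable alternative N → β (β ⇒* ε) and another alternative N → α with FIRST(α) ∩ FOLLOW(N) ≠ ∅: on such a lookahead the parser cannot decide between expanding α and letting N vanish via β.

Nullable non-terminals: P.
FIRST sets used below: FIRST(D) = { 'b' }

P: nullable alternative(s) P → ε; FOLLOW(P) = { 'id' }
  P → D +: FIRST \ {ε} = { 'b' } — disjoint from FOLLOW(P)
  P → ε: FIRST \ {ε} = { } — this is the only nullable alternative, skip

D, L, T have no nullable alternative, so no FIRST/FOLLOW check is needed there.

No FIRST/FOLLOW conflicts found.

Answer: No FIRST/FOLLOW conflicts.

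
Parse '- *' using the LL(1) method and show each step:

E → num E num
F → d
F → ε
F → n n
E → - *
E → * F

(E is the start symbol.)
LL(1) parsing maintains a stack (initially the start symbol over $) and the input. At each step: if the stack top is a terminal, match it against the current input token; if it is a non-terminal N, replace it with the RHS of M[N, lookahead] (the unique production whose predict set contains the lookahead).

Stack is shown with the top on the left.

Stack  Input  Action
--------------------
E $    - * $  output E → - *
- * $  - * $  match '-'
* $    * $    match '*'
$      $      accept

The string is accepted.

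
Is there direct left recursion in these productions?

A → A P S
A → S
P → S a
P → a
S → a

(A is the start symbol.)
A → A P S: LEFT RECURSIVE (starts with A)
A → S: starts with S
P → S a: starts with S
P → a: starts with a
S → a: starts with a

The grammar has direct left recursion on: A.

Answer: Yes, A is left-recursive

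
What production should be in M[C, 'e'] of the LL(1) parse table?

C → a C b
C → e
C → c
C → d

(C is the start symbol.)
C → e

To find M[C, 'e'], we find productions for C where 'e' is in the predict set (PREDICT(N → α) = (FIRST(α) \ {ε}) ∪ (FOLLOW(N) if α ⇒* ε)).

C → a C b: PREDICT = { 'a' }
C → e: PREDICT = { 'e' }
  'e' is in predict set, so this production goes in M[C, 'e']
C → c: PREDICT = { 'c' }
C → d: PREDICT = { 'd' }

M[C, 'e'] = C → e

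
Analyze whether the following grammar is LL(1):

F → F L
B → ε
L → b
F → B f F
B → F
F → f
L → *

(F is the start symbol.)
No. Predict set conflict for F: { 'f' }

A grammar is LL(1) if for each non-terminal N with multiple productions, the predict sets of those productions are pairwise disjoint, where PREDICT(N → α) = (FIRST(α) \ {ε}) ∪ (FOLLOW(N) if α ⇒* ε).

Relevant sets:
  FIRST(F) = { 'f' }
  FIRST(B) = { 'f', ε }
  FOLLOW(B) = { 'f' }

For F:
  PREDICT(F → F L) = { 'f' }
  PREDICT(F → B f F) = { 'f' }
  PREDICT(F → f) = { 'f' }
For B:
  PREDICT(B → ε) = { 'f' }
  PREDICT(B → F) = { 'f' }
For L:
  PREDICT(L → b) = { 'b' }
  PREDICT(L → '*') = { '*' }

Conflict found: Predict set conflict for F: { 'f' }
The grammar is NOT LL(1).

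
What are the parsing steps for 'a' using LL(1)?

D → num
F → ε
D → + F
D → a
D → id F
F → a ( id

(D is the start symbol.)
LL(1) parsing maintains a stack (initially the start symbol over $) and the input. At each step: if the stack top is a terminal, match it against the current input token; if it is a non-terminal N, replace it with the RHS of M[N, lookahead] (the unique production whose predict set contains the lookahead).

Stack is shown with the top on the left.

Stack  Input  Action
--------------------
D $    a $    output D → a
a $    a $    match 'a'
$      $      accept

The string is accepted.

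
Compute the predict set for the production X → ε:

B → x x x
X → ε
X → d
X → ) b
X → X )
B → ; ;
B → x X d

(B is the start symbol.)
{ ')', 'd' }

PREDICT(X → ε) = (FIRST(RHS) \ {ε}) ∪ (FOLLOW(X) if ε ∈ FIRST(RHS), i.e. RHS ⇒* ε)
The right-hand side is ε (FIRST(ε) = { ε }), so the predict set is FOLLOW(X) = { ')', 'd' }
PREDICT(X → ε) = { ')', 'd' }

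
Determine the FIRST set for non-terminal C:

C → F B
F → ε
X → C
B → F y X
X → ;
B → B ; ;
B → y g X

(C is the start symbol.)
{ 'y' }

To compute FIRST(C), examine every production with C on the left-hand side, reading each right-hand side left to right until a non-nullable symbol is reached.

FIRST sets of the other non-terminals involved (by the same procedure, iterated to a fixed point):
  FIRST(F) = { ε }
  FIRST(B) = { 'y' }

From C → F B:
  - F is a non-terminal: add FIRST(F) \ {ε} = { }
    F is nullable, so continue to the next symbol
  - B is a non-terminal: add FIRST(B) \ {ε} = { 'y' }
    B is not nullable, so stop

Collecting: FIRST(C) = { 'y' }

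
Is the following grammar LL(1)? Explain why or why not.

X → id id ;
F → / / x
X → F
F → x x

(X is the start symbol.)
A grammar is LL(1) if for each non-terminal N with multiple productions, the predict sets of those productions are pairwise disjoint, where PREDICT(N → α) = (FIRST(α) \ {ε}) ∪ (FOLLOW(N) if α ⇒* ε).

Relevant sets:
  FIRST(F) = { '/', 'x' }

For X:
  PREDICT(X → id id ';') = { 'id' }
  PREDICT(X → F) = { '/', 'x' }
For F:
  PREDICT(F → '/' '/' x) = { '/' }
  PREDICT(F → x x) = { 'x' }

All predict sets are disjoint. The grammar IS LL(1).

Answer: Yes, the grammar is LL(1).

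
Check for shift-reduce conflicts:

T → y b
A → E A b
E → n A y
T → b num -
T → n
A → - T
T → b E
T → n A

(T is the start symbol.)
Yes — I3: [T → n .] vs [A → . - T]

A shift-reduce conflict occurs when an LR(0) state has both:
  - a complete (reduce) item [A → α .] (dot at the end), and
  - a shift item [B → β . c γ] (dot before a terminal).

Augment with T' → T and build the canonical LR(0) collection (I0 = CLOSURE({[T' → . T]}), then GOTO on every symbol after a dot until no new states appear). It has 18 states:
  I0: { [T → . b E], [T → . b num -], [T → . n A], [T → . n], [T → . y b], [T' → . T] }  — shift
  I1: { [T' → T .] }  — accept
  I2: { [E → . n A y], [T → b . E], [T → b . num -] }  — shift
  I3: { [A → . - T], [A → . E A b], [E → . n A y], [T → n . A], [T → n .] }  — shift, reduce
  I4: { [T → y . b] }  — shift
  I5: { [T → y b .] }  — reduce
  I6: { [A → - . T], [T → . b E], [T → . b num -], [T → . n A], [T → . n], [T → . y b] }  — shift
  I7: { [T → n A .] }  — reduce
  I8: { [A → . - T], [A → . E A b], [A → E . A b], [E → . n A y] }  — shift
  I9: { [A → . - T], [A → . E A b], [E → . n A y], [E → n . A y] }  — shift
  I10: { [E → n A . y] }  — shift
  I11: { [E → n A y .] }  — reduce
  I12: { [A → E A . b] }  — shift
  I13: { [A → E A b .] }  — reduce
  I14: { [A → - T .] }  — reduce
  I15: { [T → b E .] }  — reduce
  I16: { [T → b num . -] }  — shift
  I17: { [T → b num - .] }  — reduce

I3 contains reduce item [T → n .] and shift items [A → . - T], [E → . n A y] — shift-reduce conflict.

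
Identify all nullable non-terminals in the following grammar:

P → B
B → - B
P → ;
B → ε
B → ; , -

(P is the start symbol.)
A non-terminal is nullable if it can derive ε (the empty string): either it has an ε-production, or it has a production whose right-hand side consists entirely of nullable non-terminals.

ε-productions: B → ε
So B is immediately nullable.
P → B: every symbol on the right is nullable, so P is nullable too.
Every non-terminal is now nullable.
Nullable = { 'B', 'P' }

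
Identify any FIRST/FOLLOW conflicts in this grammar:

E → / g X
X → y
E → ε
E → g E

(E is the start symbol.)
A FIRST/FOLLOW conflict occurs when a non-terminal N has a nullable alternative N → β (β ⇒* ε) and another alternative N → α with FIRST(α) ∩ FOLLOW(N) ≠ ∅: on such a lookahead the parser cannot decide between expanding α and letting N vanish via β.

Nullable non-terminals: E.

E: nullable alternative(s) E → ε; FOLLOW(E) = { $ }
  E → / g X: FIRST \ {ε} = { '/' } — disjoint from FOLLOW(E)
  E → ε: FIRST \ {ε} = { } — this is the only nullable alternative, skip
  E → g E: FIRST \ {ε} = { 'g' } — disjoint from FOLLOW(E)

X has no nullable alternative, so no FIRST/FOLLOW check is needed there.

No FIRST/FOLLOW conflicts found.

Answer: No FIRST/FOLLOW conflicts.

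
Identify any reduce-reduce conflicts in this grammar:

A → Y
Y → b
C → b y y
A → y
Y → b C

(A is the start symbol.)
A reduce-reduce conflict occurs when an LR(0) state has two complete items [A → α .] and [B → β .] — both call for a reduction, and with no lookahead the parser cannot choose between them.

Augment with A' → A and build the canonical LR(0) collection (I0 = CLOSURE({[A' → . A]}), then GOTO on every symbol after a dot until no new states appear). It has 9 states:
  I0: { [A → . Y], [A → . y], [A' → . A], [Y → . b C], [Y → . b] }  — shift
  I1: { [A' → A .] }  — accept
  I2: { [A → Y .] }  — reduce
  I3: { [C → . b y y], [Y → b . C], [Y → b .] }  — shift, reduce
  I4: { [A → y .] }  — reduce
  I5: { [Y → b C .] }  — reduce
  I6: { [C → b . y y] }  — shift
  I7: { [C → b y . y] }  — shift
  I8: { [C → b y y .] }  — reduce

No state contains more than one complete item.

Answer: No reduce-reduce conflicts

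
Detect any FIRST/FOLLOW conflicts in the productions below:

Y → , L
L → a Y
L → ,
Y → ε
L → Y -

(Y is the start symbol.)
No FIRST/FOLLOW conflicts.

Nullable non-terminals: Y.

Y: nullable alternative(s) Y → ε; FOLLOW(Y) = { $, '-' }
  Y → , L: FIRST \ {ε} = { ',' } — disjoint from FOLLOW(Y)
  Y → ε: FIRST \ {ε} = { } — this is the only nullable alternative, skip

L has no nullable alternative, so no FIRST/FOLLOW check is needed there.

No FIRST/FOLLOW conflicts found.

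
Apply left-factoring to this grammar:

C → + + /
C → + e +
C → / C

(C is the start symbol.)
C → + C'
C' → + /
C' → e +
C → / C

Left-factoring transforms A → αβ₁ | αβ₂ into A → αA' and A' → β₁ | β₂
(α is the longest common prefix among the alternatives). Repeat until
no nonterminal has two alternatives with a common prefix.

Round 1: C has alternatives sharing prefix '+'. Introduce C': C → + C'
  Add: C' → + /
  Add: C' → e +

No remaining common prefixes — done.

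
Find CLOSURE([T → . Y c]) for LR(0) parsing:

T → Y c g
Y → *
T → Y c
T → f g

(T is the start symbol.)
{ [T → . Y c], [Y → . *] }

To compute CLOSURE, for each item [A → α.Bβ] where B is a non-terminal, add [B → .γ] for all productions B → γ; repeat for the newly added items until nothing changes.

Start with: [T → . Y c]
  [T → . Y c] has the dot before Y: add [Y → . *]
No further items can be added.

CLOSURE = { [T → . Y c], [Y → . *] }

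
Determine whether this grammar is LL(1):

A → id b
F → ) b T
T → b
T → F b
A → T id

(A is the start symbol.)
Yes, the grammar is LL(1).

A grammar is LL(1) if for each non-terminal N with multiple productions, the predict sets of those productions are pairwise disjoint, where PREDICT(N → α) = (FIRST(α) \ {ε}) ∪ (FOLLOW(N) if α ⇒* ε).

Relevant sets:
  FIRST(T) = { ')', 'b' }
  FIRST(F) = { ')' }

For A:
  PREDICT(A → id b) = { 'id' }
  PREDICT(A → T id) = { ')', 'b' }
For T:
  PREDICT(T → b) = { 'b' }
  PREDICT(T → F b) = { ')' }
F has a single production, so nothing to check there.

All predict sets are disjoint. The grammar IS LL(1).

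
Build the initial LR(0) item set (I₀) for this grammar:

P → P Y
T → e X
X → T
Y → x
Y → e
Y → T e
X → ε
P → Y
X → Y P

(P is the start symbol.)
{ [P → . P Y], [P → . Y], [P' → . P], [T → . e X], [Y → . T e], [Y → . e], [Y → . x] }

First, augment the grammar with P' → P
I₀ = CLOSURE({ [P' → . P] }):
  [P' → . P] has the dot before P: add [P → . P Y], [P → . Y]
  [P → . Y] has the dot before Y: add [Y → . x], [Y → . e], [Y → . T e]
  [Y → . T e] has the dot before T: add [T → . e X]
No further items can be added.

I₀ = { [P → . P Y], [P → . Y], [P' → . P], [T → . e X], [Y → . T e], [Y → . e], [Y → . x] }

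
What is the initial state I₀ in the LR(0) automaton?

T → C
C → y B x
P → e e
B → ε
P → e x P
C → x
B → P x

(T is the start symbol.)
First, augment the grammar with T' → T
I₀ = CLOSURE({ [T' → . T] }):
  [T' → . T] has the dot before T: add [T → . C]
  [T → . C] has the dot before C: add [C → . y B x], [C → . x]
No further items can be added.

I₀ = { [C → . x], [C → . y B x], [T → . C], [T' → . T] }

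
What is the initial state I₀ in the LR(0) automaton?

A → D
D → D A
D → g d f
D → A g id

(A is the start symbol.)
{ [A → . D], [A' → . A], [D → . A g id], [D → . D A], [D → . g d f] }

First, augment the grammar with A' → A
I₀ = CLOSURE({ [A' → . A] }):
  [A' → . A] has the dot before A: add [A → . D]
  [A → . D] has the dot before D: add [D → . D A], [D → . g d f], [D → . A g id]
No further items can be added.

I₀ = { [A → . D], [A' → . A], [D → . A g id], [D → . D A], [D → . g d f] }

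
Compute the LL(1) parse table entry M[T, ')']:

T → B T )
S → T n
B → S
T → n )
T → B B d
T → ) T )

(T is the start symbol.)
T → B T ), T → B B d, T → ) T )

To find M[T, ')'], we find productions for T where ')' is in the predict set (PREDICT(N → α) = (FIRST(α) \ {ε}) ∪ (FOLLOW(N) if α ⇒* ε)).

Relevant sets:
  FIRST(B) = { ')', 'n' }

T → B T ): PREDICT = { ')', 'n' }
  ')' is in predict set, so this production goes in M[T, ')']
T → n ): PREDICT = { 'n' }
T → B B d: PREDICT = { ')', 'n' }
  ')' is in predict set, so this production goes in M[T, ')']
T → ) T ): PREDICT = { ')' }
  ')' is in predict set, so this production goes in M[T, ')']

M[T, ')'] = T → B T ), T → B B d, T → ) T )  (a multiply-defined cell — the grammar is not LL(1))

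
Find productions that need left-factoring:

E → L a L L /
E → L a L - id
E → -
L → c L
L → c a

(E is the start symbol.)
Left-factoring is needed when two productions for the same non-terminal
share a common prefix on the right-hand side.

Productions for E:
  E → L a L L /
  E → L a L - id
  E → -
Productions for L:
  L → c L
  L → c a

Found common prefix 'L a L' in productions for E
Found common prefix 'c' in productions for L

Answer: Yes, E has productions with common prefix 'L a L'; L has productions with common prefix 'c'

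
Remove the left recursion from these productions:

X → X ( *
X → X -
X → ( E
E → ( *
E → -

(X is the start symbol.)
X is directly left-recursive. The standard transformation for
  A → A α₁ | ... | A α_m | β₁ | ... | β_n
is
  A  → β₁ A' | ... | β_n A'
  A' → α₁ A' | ... | α_m A' | ε

X → ( E becomes X → ( E X'
X → X ( * becomes X' → ( * X'
X → X - becomes X' → - X'
Add X' → ε

Productions for other non-terminals are unchanged:
  E → ( *
  E → -

Resulting grammar:
X → ( E X'
X' → ( * X'
X' → - X'
X' → ε
E → ( *
E → -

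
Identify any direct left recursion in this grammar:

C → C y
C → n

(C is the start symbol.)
C → C y: LEFT RECURSIVE (starts with C)
C → n: starts with n

The grammar has direct left recursion on: C.

Answer: Yes, C is left-recursive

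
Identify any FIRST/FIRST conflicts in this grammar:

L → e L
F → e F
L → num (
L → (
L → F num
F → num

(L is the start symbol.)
Yes. L → e L / L → F num on { 'e' }; L → num '(' / L → F num on { 'num' }

FIRST sets of the non-terminals at (or reachable through a nullable prefix from) the front of some alternative:
  FIRST(F) = { 'e', 'num' }

Productions for L:
  L → e L: FIRST = { 'e' }
  L → num (: FIRST = { 'num' }
  L → (: FIRST = { '(' }
  L → F num: FIRST = { 'e', 'num' }
Productions for F:
  F → e F: FIRST = { 'e' }
  F → num: FIRST = { 'num' }

Conflict for L: L → e L and L → F num
  Overlap: { 'e' }
Conflict for L: L → num ( and L → F num
  Overlap: { 'num' }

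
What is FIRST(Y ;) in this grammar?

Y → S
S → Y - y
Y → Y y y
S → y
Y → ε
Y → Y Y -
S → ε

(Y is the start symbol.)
{ '-', ';', 'y' }

FIRST sets of the non-terminals involved (from the grammar, by fixed-point iteration):
  FIRST(Y) = { '-', 'y', ε }

To compute FIRST(Y ;), process the symbols left to right:
Symbol Y is a non-terminal. Add FIRST(Y) \ {ε} = { '-', 'y' }
Y is nullable (ε ∈ FIRST(Y)), continue to the next symbol.
Symbol ; is a terminal. Add ';' and stop.
FIRST(Y ;) = { '-', ';', 'y' }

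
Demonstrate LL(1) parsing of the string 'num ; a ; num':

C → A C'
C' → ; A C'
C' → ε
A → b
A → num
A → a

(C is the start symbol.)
LL(1) parsing maintains a stack (initially the start symbol over $) and the input. At each step: if the stack top is a terminal, match it against the current input token; if it is a non-terminal N, replace it with the RHS of M[N, lookahead] (the unique production whose predict set contains the lookahead).

Stack is shown with the top on the left.

Stack     Input            Action
---------------------------------
C $       num ; a ; num $  output C → A C'
A C' $    num ; a ; num $  output A → num
num C' $  num ; a ; num $  match 'num'
C' $      ; a ; num $      output C' → ; A C'
; A C' $  ; a ; num $      match ';'
A C' $    a ; num $        output A → a
a C' $    a ; num $        match 'a'
C' $      ; num $          output C' → ; A C'
; A C' $  ; num $          match ';'
A C' $    num $            output A → num
num C' $  num $            match 'num'
C' $      $                output C' → ε
$         $                accept

The string is accepted.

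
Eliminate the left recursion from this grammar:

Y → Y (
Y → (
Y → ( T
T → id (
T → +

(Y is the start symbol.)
Y is directly left-recursive. The standard transformation for
  A → A α₁ | ... | A α_m | β₁ | ... | β_n
is
  A  → β₁ A' | ... | β_n A'
  A' → α₁ A' | ... | α_m A' | ε

Y → ( becomes Y → ( Y'
Y → ( T becomes Y → ( T Y'
Y → Y ( becomes Y' → ( Y'
Add Y' → ε

Productions for other non-terminals are unchanged:
  T → id (
  T → +

Resulting grammar:
Y → ( Y'
Y → ( T Y'
Y' → ( Y'
Y' → ε
T → id (
T → +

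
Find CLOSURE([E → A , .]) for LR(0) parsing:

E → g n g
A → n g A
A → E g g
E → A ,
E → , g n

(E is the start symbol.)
To compute CLOSURE, for each item [A → α.Bβ] where B is a non-terminal, add [B → .γ] for all productions B → γ; repeat for the newly added items until nothing changes.

Start with: [E → A , .]
The dot is at the end, so nothing is added.

CLOSURE = { [E → A , .] }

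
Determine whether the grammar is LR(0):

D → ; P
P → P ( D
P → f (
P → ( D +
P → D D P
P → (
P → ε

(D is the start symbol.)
A grammar is LR(0) if no state in the canonical LR(0) collection has:
  - both a shift item (dot before a terminal) and a complete item (shift-reduce conflict), or
  - two or more complete items (reduce-reduce conflict; the accept item [D' → D .] counts as a complete item here).

Augment with D' → D and build the canonical LR(0) collection (I0 = CLOSURE({[D' → . D]}), then GOTO on every symbol after a dot until no new states appear). It has 14 states:
  I0: { [D → . ; P], [D' → . D] }  — shift
  I1: { [D → . ; P], [D → ; . P], [P → . ( D +], [P → . (], [P → . D D P], [P → . P ( D], [P → . f (], [P → .] }  — shift, reduce
  I2: { [D' → D .] }  — accept
  I3: { [D → . ; P], [P → ( . D +], [P → ( .] }  — shift, reduce
  I4: { [D → . ; P], [P → D . D P] }  — shift
  I5: { [D → ; P .], [P → P . ( D] }  — shift, reduce
  I6: { [P → f . (] }  — shift
  I7: { [P → f ( .] }  — reduce
  I8: { [D → . ; P], [P → P ( . D] }  — shift
  I9: { [P → P ( D .] }  — reduce
  I10: { [D → . ; P], [P → . ( D +], [P → . (], [P → . D D P], [P → . P ( D], [P → . f (], [P → .], [P → D D . P] }  — shift, reduce
  I11: { [P → D D P .], [P → P . ( D] }  — shift, reduce
  I12: { [P → ( D . +] }  — shift
  I13: { [P → ( D + .] }  — reduce

Conflict in state I1:
  Shift-reduce conflict between [P → .] and [D → . ; P]
So the grammar is NOT LR(0).

Answer: No. Shift-reduce conflict between [P → .] and [D → . ; P]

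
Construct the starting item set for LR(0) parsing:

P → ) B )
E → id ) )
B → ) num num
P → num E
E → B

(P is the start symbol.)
First, augment the grammar with P' → P
I₀ = CLOSURE({ [P' → . P] }):
  [P' → . P] has the dot before P: add [P → . ) B )], [P → . num E]
No further items can be added.

I₀ = { [P → . ) B )], [P → . num E], [P' → . P] }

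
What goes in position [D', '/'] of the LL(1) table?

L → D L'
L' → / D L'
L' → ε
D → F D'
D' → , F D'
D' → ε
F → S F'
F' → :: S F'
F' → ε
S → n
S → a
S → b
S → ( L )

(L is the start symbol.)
D' → ε

To find M[D', '/'], we find productions for D' where '/' is in the predict set (PREDICT(N → α) = (FIRST(α) \ {ε}) ∪ (FOLLOW(N) if α ⇒* ε)).

Relevant sets:
  FOLLOW(D') = { $, ')', '/' }

D' → , F D': PREDICT = { ',' }
D' → ε: PREDICT = { $, ')', '/' }
  '/' is in predict set, so this production goes in M[D', '/']

M[D', '/'] = D' → ε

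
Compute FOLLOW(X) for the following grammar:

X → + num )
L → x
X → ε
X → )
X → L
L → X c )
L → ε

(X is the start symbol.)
To compute FOLLOW(X), find every occurrence of X on a right-hand side N → α X β: add FIRST(β) \ {ε}, and if β is empty or nullable also add FOLLOW(N). Iterate to a fixed point.

X is the start symbol, so $ ∈ FOLLOW(X).
In L → X c ): X is followed by c ')', add FIRST(c ')') \ {ε} = { 'c' }

Taking the union: FOLLOW(X) = { $, 'c' }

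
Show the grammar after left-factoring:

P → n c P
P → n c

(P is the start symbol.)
Left-factoring transforms A → αβ₁ | αβ₂ into A → αA' and A' → β₁ | β₂
(α is the longest common prefix among the alternatives). Repeat until
no nonterminal has two alternatives with a common prefix.

Round 1: P has alternatives sharing prefix 'n c'. Introduce P': P → n c P'
  Add: P' → P
  Add: P' → ε

No remaining common prefixes — done.

Resulting grammar:
P → n c P'
P' → P
P' → ε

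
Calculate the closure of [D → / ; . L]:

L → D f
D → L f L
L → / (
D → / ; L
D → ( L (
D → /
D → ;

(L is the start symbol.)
To compute CLOSURE, for each item [A → α.Bβ] where B is a non-terminal, add [B → .γ] for all productions B → γ; repeat for the newly added items until nothing changes.

Start with: [D → / ; . L]
  [D → / ; . L] has the dot before L: add [L → . D f], [L → . / (]
  [L → . D f] has the dot before D: add [D → . L f L], [D → . / ; L], [D → . ( L (], [D → . /], [D → . ;]
No further items can be added.

CLOSURE = { [D → . ( L (], [D → . / ; L], [D → . /], [D → . ;], [D → . L f L], [D → / ; . L], [L → . / (], [L → . D f] }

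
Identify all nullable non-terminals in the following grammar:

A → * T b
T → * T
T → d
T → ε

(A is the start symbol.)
{ 'T' }

ε-productions: T → ε
So T is immediately nullable.
No further non-terminal can be added: every production for the remaining non-terminals contains a terminal or a non-nullable non-terminal.
Nullable = { 'T' }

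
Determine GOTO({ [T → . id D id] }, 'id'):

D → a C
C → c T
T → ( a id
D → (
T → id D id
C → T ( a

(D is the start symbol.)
{ [D → . (], [D → . a C], [T → id . D id] }

GOTO(I, 'id') = CLOSURE({ [A → αX.β] : [A → α.Xβ] ∈ I, X = 'id' })

Items with dot before 'id', with the dot advanced:
  [T → . id D id] → [T → id . D id]
Closure of the advanced items:
  [T → id . D id] has the dot before D: add [D → . a C], [D → . (]

GOTO = { [D → . (], [D → . a C], [T → id . D id] }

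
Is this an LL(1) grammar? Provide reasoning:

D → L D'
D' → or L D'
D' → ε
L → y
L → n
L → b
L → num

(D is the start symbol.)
Yes, the grammar is LL(1).

A grammar is LL(1) if for each non-terminal N with multiple productions, the predict sets of those productions are pairwise disjoint, where PREDICT(N → α) = (FIRST(α) \ {ε}) ∪ (FOLLOW(N) if α ⇒* ε).

Relevant sets:
  FOLLOW(D') = { $ }

For D':
  PREDICT(D' → or L D') = { 'or' }
  PREDICT(D' → ε) = { $ }
For L:
  PREDICT(L → y) = { 'y' }
  PREDICT(L → n) = { 'n' }
  PREDICT(L → b) = { 'b' }
  PREDICT(L → num) = { 'num' }
D has a single production, so nothing to check there.

All predict sets are disjoint. The grammar IS LL(1).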